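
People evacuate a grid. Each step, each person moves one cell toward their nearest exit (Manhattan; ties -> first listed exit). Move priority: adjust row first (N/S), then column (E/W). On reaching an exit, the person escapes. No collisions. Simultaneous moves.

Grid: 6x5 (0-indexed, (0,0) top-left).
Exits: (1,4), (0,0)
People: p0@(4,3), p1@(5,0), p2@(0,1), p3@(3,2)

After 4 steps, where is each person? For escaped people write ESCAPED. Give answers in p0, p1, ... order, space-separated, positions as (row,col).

Step 1: p0:(4,3)->(3,3) | p1:(5,0)->(4,0) | p2:(0,1)->(0,0)->EXIT | p3:(3,2)->(2,2)
Step 2: p0:(3,3)->(2,3) | p1:(4,0)->(3,0) | p2:escaped | p3:(2,2)->(1,2)
Step 3: p0:(2,3)->(1,3) | p1:(3,0)->(2,0) | p2:escaped | p3:(1,2)->(1,3)
Step 4: p0:(1,3)->(1,4)->EXIT | p1:(2,0)->(1,0) | p2:escaped | p3:(1,3)->(1,4)->EXIT

ESCAPED (1,0) ESCAPED ESCAPED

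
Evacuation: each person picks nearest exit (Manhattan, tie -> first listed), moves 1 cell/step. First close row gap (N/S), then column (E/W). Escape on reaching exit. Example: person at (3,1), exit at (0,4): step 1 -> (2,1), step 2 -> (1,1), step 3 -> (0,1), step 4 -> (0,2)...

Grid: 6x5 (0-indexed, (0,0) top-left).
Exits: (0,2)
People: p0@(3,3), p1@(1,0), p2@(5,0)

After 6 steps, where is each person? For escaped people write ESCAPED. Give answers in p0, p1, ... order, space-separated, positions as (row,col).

Step 1: p0:(3,3)->(2,3) | p1:(1,0)->(0,0) | p2:(5,0)->(4,0)
Step 2: p0:(2,3)->(1,3) | p1:(0,0)->(0,1) | p2:(4,0)->(3,0)
Step 3: p0:(1,3)->(0,3) | p1:(0,1)->(0,2)->EXIT | p2:(3,0)->(2,0)
Step 4: p0:(0,3)->(0,2)->EXIT | p1:escaped | p2:(2,0)->(1,0)
Step 5: p0:escaped | p1:escaped | p2:(1,0)->(0,0)
Step 6: p0:escaped | p1:escaped | p2:(0,0)->(0,1)

ESCAPED ESCAPED (0,1)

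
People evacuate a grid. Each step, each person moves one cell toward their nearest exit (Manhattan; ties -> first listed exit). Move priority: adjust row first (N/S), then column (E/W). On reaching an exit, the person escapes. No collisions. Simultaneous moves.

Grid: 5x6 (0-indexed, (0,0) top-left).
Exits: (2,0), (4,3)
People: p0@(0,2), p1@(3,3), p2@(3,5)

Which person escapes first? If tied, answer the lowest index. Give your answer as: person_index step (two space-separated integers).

Step 1: p0:(0,2)->(1,2) | p1:(3,3)->(4,3)->EXIT | p2:(3,5)->(4,5)
Step 2: p0:(1,2)->(2,2) | p1:escaped | p2:(4,5)->(4,4)
Step 3: p0:(2,2)->(2,1) | p1:escaped | p2:(4,4)->(4,3)->EXIT
Step 4: p0:(2,1)->(2,0)->EXIT | p1:escaped | p2:escaped
Exit steps: [4, 1, 3]
First to escape: p1 at step 1

Answer: 1 1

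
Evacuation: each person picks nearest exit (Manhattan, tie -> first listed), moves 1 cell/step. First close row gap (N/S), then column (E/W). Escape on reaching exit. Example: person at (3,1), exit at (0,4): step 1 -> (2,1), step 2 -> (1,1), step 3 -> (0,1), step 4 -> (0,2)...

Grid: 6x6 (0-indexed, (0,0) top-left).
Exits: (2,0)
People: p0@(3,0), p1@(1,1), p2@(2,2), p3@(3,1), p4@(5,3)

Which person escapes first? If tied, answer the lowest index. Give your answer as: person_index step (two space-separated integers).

Answer: 0 1

Derivation:
Step 1: p0:(3,0)->(2,0)->EXIT | p1:(1,1)->(2,1) | p2:(2,2)->(2,1) | p3:(3,1)->(2,1) | p4:(5,3)->(4,3)
Step 2: p0:escaped | p1:(2,1)->(2,0)->EXIT | p2:(2,1)->(2,0)->EXIT | p3:(2,1)->(2,0)->EXIT | p4:(4,3)->(3,3)
Step 3: p0:escaped | p1:escaped | p2:escaped | p3:escaped | p4:(3,3)->(2,3)
Step 4: p0:escaped | p1:escaped | p2:escaped | p3:escaped | p4:(2,3)->(2,2)
Step 5: p0:escaped | p1:escaped | p2:escaped | p3:escaped | p4:(2,2)->(2,1)
Step 6: p0:escaped | p1:escaped | p2:escaped | p3:escaped | p4:(2,1)->(2,0)->EXIT
Exit steps: [1, 2, 2, 2, 6]
First to escape: p0 at step 1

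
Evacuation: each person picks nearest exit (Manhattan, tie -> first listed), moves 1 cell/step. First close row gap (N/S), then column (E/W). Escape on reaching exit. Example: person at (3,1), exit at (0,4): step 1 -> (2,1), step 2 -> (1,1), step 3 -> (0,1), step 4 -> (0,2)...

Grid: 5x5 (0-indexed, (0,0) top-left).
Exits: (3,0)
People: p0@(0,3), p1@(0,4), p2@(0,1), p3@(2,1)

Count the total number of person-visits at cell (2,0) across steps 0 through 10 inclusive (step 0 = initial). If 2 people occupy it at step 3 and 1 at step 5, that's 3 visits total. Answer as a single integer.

Answer: 0

Derivation:
Step 0: p0@(0,3) p1@(0,4) p2@(0,1) p3@(2,1) -> at (2,0): 0 [-], cum=0
Step 1: p0@(1,3) p1@(1,4) p2@(1,1) p3@(3,1) -> at (2,0): 0 [-], cum=0
Step 2: p0@(2,3) p1@(2,4) p2@(2,1) p3@ESC -> at (2,0): 0 [-], cum=0
Step 3: p0@(3,3) p1@(3,4) p2@(3,1) p3@ESC -> at (2,0): 0 [-], cum=0
Step 4: p0@(3,2) p1@(3,3) p2@ESC p3@ESC -> at (2,0): 0 [-], cum=0
Step 5: p0@(3,1) p1@(3,2) p2@ESC p3@ESC -> at (2,0): 0 [-], cum=0
Step 6: p0@ESC p1@(3,1) p2@ESC p3@ESC -> at (2,0): 0 [-], cum=0
Step 7: p0@ESC p1@ESC p2@ESC p3@ESC -> at (2,0): 0 [-], cum=0
Total visits = 0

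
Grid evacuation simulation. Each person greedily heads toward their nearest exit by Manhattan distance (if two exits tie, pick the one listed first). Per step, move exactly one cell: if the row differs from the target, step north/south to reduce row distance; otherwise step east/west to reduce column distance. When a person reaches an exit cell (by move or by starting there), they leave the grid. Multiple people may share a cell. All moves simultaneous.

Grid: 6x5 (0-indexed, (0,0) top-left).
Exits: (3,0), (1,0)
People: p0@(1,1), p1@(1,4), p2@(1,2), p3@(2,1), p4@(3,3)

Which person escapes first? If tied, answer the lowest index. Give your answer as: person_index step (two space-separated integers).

Step 1: p0:(1,1)->(1,0)->EXIT | p1:(1,4)->(1,3) | p2:(1,2)->(1,1) | p3:(2,1)->(3,1) | p4:(3,3)->(3,2)
Step 2: p0:escaped | p1:(1,3)->(1,2) | p2:(1,1)->(1,0)->EXIT | p3:(3,1)->(3,0)->EXIT | p4:(3,2)->(3,1)
Step 3: p0:escaped | p1:(1,2)->(1,1) | p2:escaped | p3:escaped | p4:(3,1)->(3,0)->EXIT
Step 4: p0:escaped | p1:(1,1)->(1,0)->EXIT | p2:escaped | p3:escaped | p4:escaped
Exit steps: [1, 4, 2, 2, 3]
First to escape: p0 at step 1

Answer: 0 1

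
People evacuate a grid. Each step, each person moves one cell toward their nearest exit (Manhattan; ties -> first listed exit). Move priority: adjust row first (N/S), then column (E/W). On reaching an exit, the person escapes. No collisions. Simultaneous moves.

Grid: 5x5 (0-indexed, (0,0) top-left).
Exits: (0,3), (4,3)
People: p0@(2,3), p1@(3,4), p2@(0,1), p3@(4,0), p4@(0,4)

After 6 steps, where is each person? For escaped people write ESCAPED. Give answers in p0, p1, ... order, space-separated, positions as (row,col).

Step 1: p0:(2,3)->(1,3) | p1:(3,4)->(4,4) | p2:(0,1)->(0,2) | p3:(4,0)->(4,1) | p4:(0,4)->(0,3)->EXIT
Step 2: p0:(1,3)->(0,3)->EXIT | p1:(4,4)->(4,3)->EXIT | p2:(0,2)->(0,3)->EXIT | p3:(4,1)->(4,2) | p4:escaped
Step 3: p0:escaped | p1:escaped | p2:escaped | p3:(4,2)->(4,3)->EXIT | p4:escaped

ESCAPED ESCAPED ESCAPED ESCAPED ESCAPED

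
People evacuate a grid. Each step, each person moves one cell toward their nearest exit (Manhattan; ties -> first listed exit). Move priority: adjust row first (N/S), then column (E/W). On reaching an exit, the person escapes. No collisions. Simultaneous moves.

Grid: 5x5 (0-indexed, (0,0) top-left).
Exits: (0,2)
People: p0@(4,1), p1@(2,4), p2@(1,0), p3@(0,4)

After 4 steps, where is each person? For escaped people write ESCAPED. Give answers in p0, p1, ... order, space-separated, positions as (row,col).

Step 1: p0:(4,1)->(3,1) | p1:(2,4)->(1,4) | p2:(1,0)->(0,0) | p3:(0,4)->(0,3)
Step 2: p0:(3,1)->(2,1) | p1:(1,4)->(0,4) | p2:(0,0)->(0,1) | p3:(0,3)->(0,2)->EXIT
Step 3: p0:(2,1)->(1,1) | p1:(0,4)->(0,3) | p2:(0,1)->(0,2)->EXIT | p3:escaped
Step 4: p0:(1,1)->(0,1) | p1:(0,3)->(0,2)->EXIT | p2:escaped | p3:escaped

(0,1) ESCAPED ESCAPED ESCAPED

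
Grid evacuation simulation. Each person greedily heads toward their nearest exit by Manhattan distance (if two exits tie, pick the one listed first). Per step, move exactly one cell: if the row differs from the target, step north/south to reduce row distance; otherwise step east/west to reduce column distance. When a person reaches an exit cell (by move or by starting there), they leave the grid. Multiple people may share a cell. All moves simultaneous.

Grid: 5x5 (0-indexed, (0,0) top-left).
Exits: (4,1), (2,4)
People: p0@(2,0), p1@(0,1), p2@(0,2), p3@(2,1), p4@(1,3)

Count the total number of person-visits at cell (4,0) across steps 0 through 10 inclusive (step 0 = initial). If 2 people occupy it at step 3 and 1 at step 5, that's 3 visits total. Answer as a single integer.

Step 0: p0@(2,0) p1@(0,1) p2@(0,2) p3@(2,1) p4@(1,3) -> at (4,0): 0 [-], cum=0
Step 1: p0@(3,0) p1@(1,1) p2@(1,2) p3@(3,1) p4@(2,3) -> at (4,0): 0 [-], cum=0
Step 2: p0@(4,0) p1@(2,1) p2@(2,2) p3@ESC p4@ESC -> at (4,0): 1 [p0], cum=1
Step 3: p0@ESC p1@(3,1) p2@(2,3) p3@ESC p4@ESC -> at (4,0): 0 [-], cum=1
Step 4: p0@ESC p1@ESC p2@ESC p3@ESC p4@ESC -> at (4,0): 0 [-], cum=1
Total visits = 1

Answer: 1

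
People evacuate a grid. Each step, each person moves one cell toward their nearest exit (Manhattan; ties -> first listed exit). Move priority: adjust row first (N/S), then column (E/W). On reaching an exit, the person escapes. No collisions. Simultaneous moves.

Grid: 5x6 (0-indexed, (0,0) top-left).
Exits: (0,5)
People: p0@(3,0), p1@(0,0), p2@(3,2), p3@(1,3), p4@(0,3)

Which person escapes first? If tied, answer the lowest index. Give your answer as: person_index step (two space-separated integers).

Answer: 4 2

Derivation:
Step 1: p0:(3,0)->(2,0) | p1:(0,0)->(0,1) | p2:(3,2)->(2,2) | p3:(1,3)->(0,3) | p4:(0,3)->(0,4)
Step 2: p0:(2,0)->(1,0) | p1:(0,1)->(0,2) | p2:(2,2)->(1,2) | p3:(0,3)->(0,4) | p4:(0,4)->(0,5)->EXIT
Step 3: p0:(1,0)->(0,0) | p1:(0,2)->(0,3) | p2:(1,2)->(0,2) | p3:(0,4)->(0,5)->EXIT | p4:escaped
Step 4: p0:(0,0)->(0,1) | p1:(0,3)->(0,4) | p2:(0,2)->(0,3) | p3:escaped | p4:escaped
Step 5: p0:(0,1)->(0,2) | p1:(0,4)->(0,5)->EXIT | p2:(0,3)->(0,4) | p3:escaped | p4:escaped
Step 6: p0:(0,2)->(0,3) | p1:escaped | p2:(0,4)->(0,5)->EXIT | p3:escaped | p4:escaped
Step 7: p0:(0,3)->(0,4) | p1:escaped | p2:escaped | p3:escaped | p4:escaped
Step 8: p0:(0,4)->(0,5)->EXIT | p1:escaped | p2:escaped | p3:escaped | p4:escaped
Exit steps: [8, 5, 6, 3, 2]
First to escape: p4 at step 2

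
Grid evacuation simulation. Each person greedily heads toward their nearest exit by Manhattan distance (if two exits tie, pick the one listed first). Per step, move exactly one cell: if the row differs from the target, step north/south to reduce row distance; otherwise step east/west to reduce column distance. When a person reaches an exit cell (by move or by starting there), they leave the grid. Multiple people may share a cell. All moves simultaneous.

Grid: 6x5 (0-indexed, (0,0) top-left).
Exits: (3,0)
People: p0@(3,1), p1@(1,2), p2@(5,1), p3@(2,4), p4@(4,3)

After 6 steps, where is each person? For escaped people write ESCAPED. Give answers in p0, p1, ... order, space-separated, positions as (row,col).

Step 1: p0:(3,1)->(3,0)->EXIT | p1:(1,2)->(2,2) | p2:(5,1)->(4,1) | p3:(2,4)->(3,4) | p4:(4,3)->(3,3)
Step 2: p0:escaped | p1:(2,2)->(3,2) | p2:(4,1)->(3,1) | p3:(3,4)->(3,3) | p4:(3,3)->(3,2)
Step 3: p0:escaped | p1:(3,2)->(3,1) | p2:(3,1)->(3,0)->EXIT | p3:(3,3)->(3,2) | p4:(3,2)->(3,1)
Step 4: p0:escaped | p1:(3,1)->(3,0)->EXIT | p2:escaped | p3:(3,2)->(3,1) | p4:(3,1)->(3,0)->EXIT
Step 5: p0:escaped | p1:escaped | p2:escaped | p3:(3,1)->(3,0)->EXIT | p4:escaped

ESCAPED ESCAPED ESCAPED ESCAPED ESCAPED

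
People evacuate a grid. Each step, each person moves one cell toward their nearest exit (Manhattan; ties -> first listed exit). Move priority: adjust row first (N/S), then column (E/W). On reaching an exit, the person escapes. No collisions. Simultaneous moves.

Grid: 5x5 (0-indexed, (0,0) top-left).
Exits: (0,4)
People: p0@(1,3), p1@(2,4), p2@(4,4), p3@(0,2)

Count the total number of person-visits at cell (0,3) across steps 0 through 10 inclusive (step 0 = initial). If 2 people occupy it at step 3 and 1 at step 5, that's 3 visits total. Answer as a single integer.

Answer: 2

Derivation:
Step 0: p0@(1,3) p1@(2,4) p2@(4,4) p3@(0,2) -> at (0,3): 0 [-], cum=0
Step 1: p0@(0,3) p1@(1,4) p2@(3,4) p3@(0,3) -> at (0,3): 2 [p0,p3], cum=2
Step 2: p0@ESC p1@ESC p2@(2,4) p3@ESC -> at (0,3): 0 [-], cum=2
Step 3: p0@ESC p1@ESC p2@(1,4) p3@ESC -> at (0,3): 0 [-], cum=2
Step 4: p0@ESC p1@ESC p2@ESC p3@ESC -> at (0,3): 0 [-], cum=2
Total visits = 2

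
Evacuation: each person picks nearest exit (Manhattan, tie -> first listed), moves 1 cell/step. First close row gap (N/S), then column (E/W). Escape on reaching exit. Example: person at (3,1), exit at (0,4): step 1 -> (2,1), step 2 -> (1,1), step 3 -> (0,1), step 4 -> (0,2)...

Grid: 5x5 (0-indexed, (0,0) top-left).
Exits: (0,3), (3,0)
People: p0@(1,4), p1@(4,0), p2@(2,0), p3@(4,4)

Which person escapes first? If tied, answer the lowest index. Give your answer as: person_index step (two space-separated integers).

Step 1: p0:(1,4)->(0,4) | p1:(4,0)->(3,0)->EXIT | p2:(2,0)->(3,0)->EXIT | p3:(4,4)->(3,4)
Step 2: p0:(0,4)->(0,3)->EXIT | p1:escaped | p2:escaped | p3:(3,4)->(2,4)
Step 3: p0:escaped | p1:escaped | p2:escaped | p3:(2,4)->(1,4)
Step 4: p0:escaped | p1:escaped | p2:escaped | p3:(1,4)->(0,4)
Step 5: p0:escaped | p1:escaped | p2:escaped | p3:(0,4)->(0,3)->EXIT
Exit steps: [2, 1, 1, 5]
First to escape: p1 at step 1

Answer: 1 1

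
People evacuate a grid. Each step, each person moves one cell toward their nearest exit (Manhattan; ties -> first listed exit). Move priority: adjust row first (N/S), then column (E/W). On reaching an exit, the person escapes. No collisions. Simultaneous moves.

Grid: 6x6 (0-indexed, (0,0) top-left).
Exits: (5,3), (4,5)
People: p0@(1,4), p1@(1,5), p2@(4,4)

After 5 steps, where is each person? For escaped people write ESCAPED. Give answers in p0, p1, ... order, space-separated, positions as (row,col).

Step 1: p0:(1,4)->(2,4) | p1:(1,5)->(2,5) | p2:(4,4)->(4,5)->EXIT
Step 2: p0:(2,4)->(3,4) | p1:(2,5)->(3,5) | p2:escaped
Step 3: p0:(3,4)->(4,4) | p1:(3,5)->(4,5)->EXIT | p2:escaped
Step 4: p0:(4,4)->(4,5)->EXIT | p1:escaped | p2:escaped

ESCAPED ESCAPED ESCAPED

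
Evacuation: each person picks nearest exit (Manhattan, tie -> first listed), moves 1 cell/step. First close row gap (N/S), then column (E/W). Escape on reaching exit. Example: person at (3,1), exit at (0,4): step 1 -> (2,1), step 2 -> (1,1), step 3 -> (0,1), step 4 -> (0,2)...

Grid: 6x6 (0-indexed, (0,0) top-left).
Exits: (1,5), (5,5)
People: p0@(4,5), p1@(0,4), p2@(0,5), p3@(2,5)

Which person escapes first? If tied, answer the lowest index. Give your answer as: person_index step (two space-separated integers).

Step 1: p0:(4,5)->(5,5)->EXIT | p1:(0,4)->(1,4) | p2:(0,5)->(1,5)->EXIT | p3:(2,5)->(1,5)->EXIT
Step 2: p0:escaped | p1:(1,4)->(1,5)->EXIT | p2:escaped | p3:escaped
Exit steps: [1, 2, 1, 1]
First to escape: p0 at step 1

Answer: 0 1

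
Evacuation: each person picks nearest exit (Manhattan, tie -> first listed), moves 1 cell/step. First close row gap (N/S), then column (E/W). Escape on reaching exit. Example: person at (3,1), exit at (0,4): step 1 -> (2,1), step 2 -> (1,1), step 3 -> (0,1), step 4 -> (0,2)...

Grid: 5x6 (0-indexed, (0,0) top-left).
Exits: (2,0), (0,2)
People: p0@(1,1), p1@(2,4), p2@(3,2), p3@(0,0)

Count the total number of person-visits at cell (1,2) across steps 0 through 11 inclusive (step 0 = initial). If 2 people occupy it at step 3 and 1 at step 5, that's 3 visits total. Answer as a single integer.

Step 0: p0@(1,1) p1@(2,4) p2@(3,2) p3@(0,0) -> at (1,2): 0 [-], cum=0
Step 1: p0@(2,1) p1@(2,3) p2@(2,2) p3@(1,0) -> at (1,2): 0 [-], cum=0
Step 2: p0@ESC p1@(2,2) p2@(2,1) p3@ESC -> at (1,2): 0 [-], cum=0
Step 3: p0@ESC p1@(2,1) p2@ESC p3@ESC -> at (1,2): 0 [-], cum=0
Step 4: p0@ESC p1@ESC p2@ESC p3@ESC -> at (1,2): 0 [-], cum=0
Total visits = 0

Answer: 0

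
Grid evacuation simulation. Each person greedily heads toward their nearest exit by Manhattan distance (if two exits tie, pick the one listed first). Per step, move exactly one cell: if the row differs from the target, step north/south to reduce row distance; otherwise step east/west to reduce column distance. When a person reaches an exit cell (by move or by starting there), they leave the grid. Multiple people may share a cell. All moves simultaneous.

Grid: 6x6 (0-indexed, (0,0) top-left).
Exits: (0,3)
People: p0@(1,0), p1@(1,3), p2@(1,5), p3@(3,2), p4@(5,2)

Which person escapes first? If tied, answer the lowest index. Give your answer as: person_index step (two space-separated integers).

Step 1: p0:(1,0)->(0,0) | p1:(1,3)->(0,3)->EXIT | p2:(1,5)->(0,5) | p3:(3,2)->(2,2) | p4:(5,2)->(4,2)
Step 2: p0:(0,0)->(0,1) | p1:escaped | p2:(0,5)->(0,4) | p3:(2,2)->(1,2) | p4:(4,2)->(3,2)
Step 3: p0:(0,1)->(0,2) | p1:escaped | p2:(0,4)->(0,3)->EXIT | p3:(1,2)->(0,2) | p4:(3,2)->(2,2)
Step 4: p0:(0,2)->(0,3)->EXIT | p1:escaped | p2:escaped | p3:(0,2)->(0,3)->EXIT | p4:(2,2)->(1,2)
Step 5: p0:escaped | p1:escaped | p2:escaped | p3:escaped | p4:(1,2)->(0,2)
Step 6: p0:escaped | p1:escaped | p2:escaped | p3:escaped | p4:(0,2)->(0,3)->EXIT
Exit steps: [4, 1, 3, 4, 6]
First to escape: p1 at step 1

Answer: 1 1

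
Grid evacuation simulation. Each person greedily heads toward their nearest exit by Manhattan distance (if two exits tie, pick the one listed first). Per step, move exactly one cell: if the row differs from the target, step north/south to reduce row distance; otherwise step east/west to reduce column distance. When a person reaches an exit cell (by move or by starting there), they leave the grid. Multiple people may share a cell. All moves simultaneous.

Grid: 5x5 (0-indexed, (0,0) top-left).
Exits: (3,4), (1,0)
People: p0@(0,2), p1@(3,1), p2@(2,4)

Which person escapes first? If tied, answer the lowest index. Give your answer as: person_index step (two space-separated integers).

Answer: 2 1

Derivation:
Step 1: p0:(0,2)->(1,2) | p1:(3,1)->(3,2) | p2:(2,4)->(3,4)->EXIT
Step 2: p0:(1,2)->(1,1) | p1:(3,2)->(3,3) | p2:escaped
Step 3: p0:(1,1)->(1,0)->EXIT | p1:(3,3)->(3,4)->EXIT | p2:escaped
Exit steps: [3, 3, 1]
First to escape: p2 at step 1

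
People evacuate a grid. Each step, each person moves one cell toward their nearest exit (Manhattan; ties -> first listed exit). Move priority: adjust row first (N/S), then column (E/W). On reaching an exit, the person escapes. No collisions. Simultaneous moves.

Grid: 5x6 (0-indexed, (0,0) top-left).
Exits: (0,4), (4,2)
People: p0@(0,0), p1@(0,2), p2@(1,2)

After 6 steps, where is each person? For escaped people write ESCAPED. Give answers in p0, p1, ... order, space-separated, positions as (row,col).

Step 1: p0:(0,0)->(0,1) | p1:(0,2)->(0,3) | p2:(1,2)->(0,2)
Step 2: p0:(0,1)->(0,2) | p1:(0,3)->(0,4)->EXIT | p2:(0,2)->(0,3)
Step 3: p0:(0,2)->(0,3) | p1:escaped | p2:(0,3)->(0,4)->EXIT
Step 4: p0:(0,3)->(0,4)->EXIT | p1:escaped | p2:escaped

ESCAPED ESCAPED ESCAPED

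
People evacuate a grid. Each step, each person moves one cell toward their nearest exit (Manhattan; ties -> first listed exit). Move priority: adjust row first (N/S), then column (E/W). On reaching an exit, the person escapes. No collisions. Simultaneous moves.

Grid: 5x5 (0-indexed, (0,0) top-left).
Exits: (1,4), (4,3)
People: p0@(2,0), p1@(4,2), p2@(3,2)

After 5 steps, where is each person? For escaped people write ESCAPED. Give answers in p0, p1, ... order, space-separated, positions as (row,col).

Step 1: p0:(2,0)->(1,0) | p1:(4,2)->(4,3)->EXIT | p2:(3,2)->(4,2)
Step 2: p0:(1,0)->(1,1) | p1:escaped | p2:(4,2)->(4,3)->EXIT
Step 3: p0:(1,1)->(1,2) | p1:escaped | p2:escaped
Step 4: p0:(1,2)->(1,3) | p1:escaped | p2:escaped
Step 5: p0:(1,3)->(1,4)->EXIT | p1:escaped | p2:escaped

ESCAPED ESCAPED ESCAPED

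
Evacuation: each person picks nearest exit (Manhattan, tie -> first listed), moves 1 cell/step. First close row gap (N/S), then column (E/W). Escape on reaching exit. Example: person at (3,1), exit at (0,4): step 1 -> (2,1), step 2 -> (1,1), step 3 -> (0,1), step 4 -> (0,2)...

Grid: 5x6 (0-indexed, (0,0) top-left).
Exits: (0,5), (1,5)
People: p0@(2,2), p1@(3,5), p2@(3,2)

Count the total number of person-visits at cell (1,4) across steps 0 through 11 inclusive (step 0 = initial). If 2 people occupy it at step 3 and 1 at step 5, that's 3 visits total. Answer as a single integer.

Step 0: p0@(2,2) p1@(3,5) p2@(3,2) -> at (1,4): 0 [-], cum=0
Step 1: p0@(1,2) p1@(2,5) p2@(2,2) -> at (1,4): 0 [-], cum=0
Step 2: p0@(1,3) p1@ESC p2@(1,2) -> at (1,4): 0 [-], cum=0
Step 3: p0@(1,4) p1@ESC p2@(1,3) -> at (1,4): 1 [p0], cum=1
Step 4: p0@ESC p1@ESC p2@(1,4) -> at (1,4): 1 [p2], cum=2
Step 5: p0@ESC p1@ESC p2@ESC -> at (1,4): 0 [-], cum=2
Total visits = 2

Answer: 2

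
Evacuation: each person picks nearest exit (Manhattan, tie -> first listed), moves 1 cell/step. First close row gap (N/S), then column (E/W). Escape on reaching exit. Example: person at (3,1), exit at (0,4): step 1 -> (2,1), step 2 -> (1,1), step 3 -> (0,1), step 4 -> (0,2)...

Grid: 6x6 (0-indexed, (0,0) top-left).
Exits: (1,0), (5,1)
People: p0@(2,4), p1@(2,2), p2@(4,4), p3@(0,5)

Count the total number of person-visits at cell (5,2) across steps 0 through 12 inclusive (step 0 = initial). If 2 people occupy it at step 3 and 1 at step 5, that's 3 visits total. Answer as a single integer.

Answer: 1

Derivation:
Step 0: p0@(2,4) p1@(2,2) p2@(4,4) p3@(0,5) -> at (5,2): 0 [-], cum=0
Step 1: p0@(1,4) p1@(1,2) p2@(5,4) p3@(1,5) -> at (5,2): 0 [-], cum=0
Step 2: p0@(1,3) p1@(1,1) p2@(5,3) p3@(1,4) -> at (5,2): 0 [-], cum=0
Step 3: p0@(1,2) p1@ESC p2@(5,2) p3@(1,3) -> at (5,2): 1 [p2], cum=1
Step 4: p0@(1,1) p1@ESC p2@ESC p3@(1,2) -> at (5,2): 0 [-], cum=1
Step 5: p0@ESC p1@ESC p2@ESC p3@(1,1) -> at (5,2): 0 [-], cum=1
Step 6: p0@ESC p1@ESC p2@ESC p3@ESC -> at (5,2): 0 [-], cum=1
Total visits = 1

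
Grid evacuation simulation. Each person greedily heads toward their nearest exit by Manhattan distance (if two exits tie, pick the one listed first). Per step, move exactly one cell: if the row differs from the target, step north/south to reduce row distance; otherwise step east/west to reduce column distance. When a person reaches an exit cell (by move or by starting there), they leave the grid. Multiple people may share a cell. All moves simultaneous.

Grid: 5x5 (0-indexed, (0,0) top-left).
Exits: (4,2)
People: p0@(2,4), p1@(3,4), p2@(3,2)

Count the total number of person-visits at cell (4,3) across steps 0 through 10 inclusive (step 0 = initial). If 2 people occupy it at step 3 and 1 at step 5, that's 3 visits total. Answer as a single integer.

Step 0: p0@(2,4) p1@(3,4) p2@(3,2) -> at (4,3): 0 [-], cum=0
Step 1: p0@(3,4) p1@(4,4) p2@ESC -> at (4,3): 0 [-], cum=0
Step 2: p0@(4,4) p1@(4,3) p2@ESC -> at (4,3): 1 [p1], cum=1
Step 3: p0@(4,3) p1@ESC p2@ESC -> at (4,3): 1 [p0], cum=2
Step 4: p0@ESC p1@ESC p2@ESC -> at (4,3): 0 [-], cum=2
Total visits = 2

Answer: 2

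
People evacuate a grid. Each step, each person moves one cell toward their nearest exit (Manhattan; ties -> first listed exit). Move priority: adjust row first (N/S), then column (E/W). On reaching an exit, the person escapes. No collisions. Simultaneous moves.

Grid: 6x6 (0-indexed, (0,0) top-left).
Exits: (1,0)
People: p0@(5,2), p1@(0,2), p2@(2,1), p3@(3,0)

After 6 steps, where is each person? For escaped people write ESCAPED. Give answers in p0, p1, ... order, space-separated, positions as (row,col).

Step 1: p0:(5,2)->(4,2) | p1:(0,2)->(1,2) | p2:(2,1)->(1,1) | p3:(3,0)->(2,0)
Step 2: p0:(4,2)->(3,2) | p1:(1,2)->(1,1) | p2:(1,1)->(1,0)->EXIT | p3:(2,0)->(1,0)->EXIT
Step 3: p0:(3,2)->(2,2) | p1:(1,1)->(1,0)->EXIT | p2:escaped | p3:escaped
Step 4: p0:(2,2)->(1,2) | p1:escaped | p2:escaped | p3:escaped
Step 5: p0:(1,2)->(1,1) | p1:escaped | p2:escaped | p3:escaped
Step 6: p0:(1,1)->(1,0)->EXIT | p1:escaped | p2:escaped | p3:escaped

ESCAPED ESCAPED ESCAPED ESCAPED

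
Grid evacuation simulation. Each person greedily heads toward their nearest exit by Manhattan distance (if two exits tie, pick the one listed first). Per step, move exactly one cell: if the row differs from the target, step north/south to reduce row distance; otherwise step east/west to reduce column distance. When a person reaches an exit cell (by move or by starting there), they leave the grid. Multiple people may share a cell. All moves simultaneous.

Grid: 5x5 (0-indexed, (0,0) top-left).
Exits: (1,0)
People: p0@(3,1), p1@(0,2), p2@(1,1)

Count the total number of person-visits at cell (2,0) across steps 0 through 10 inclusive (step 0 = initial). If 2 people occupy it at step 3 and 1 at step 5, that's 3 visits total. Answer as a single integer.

Step 0: p0@(3,1) p1@(0,2) p2@(1,1) -> at (2,0): 0 [-], cum=0
Step 1: p0@(2,1) p1@(1,2) p2@ESC -> at (2,0): 0 [-], cum=0
Step 2: p0@(1,1) p1@(1,1) p2@ESC -> at (2,0): 0 [-], cum=0
Step 3: p0@ESC p1@ESC p2@ESC -> at (2,0): 0 [-], cum=0
Total visits = 0

Answer: 0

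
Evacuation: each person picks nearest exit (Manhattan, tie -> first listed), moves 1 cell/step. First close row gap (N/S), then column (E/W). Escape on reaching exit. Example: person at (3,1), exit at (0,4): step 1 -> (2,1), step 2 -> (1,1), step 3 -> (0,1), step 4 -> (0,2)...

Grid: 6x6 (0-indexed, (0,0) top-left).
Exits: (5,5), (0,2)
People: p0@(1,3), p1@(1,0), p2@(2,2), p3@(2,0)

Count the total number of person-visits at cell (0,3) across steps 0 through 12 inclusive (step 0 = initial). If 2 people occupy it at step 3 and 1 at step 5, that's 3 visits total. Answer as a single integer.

Answer: 1

Derivation:
Step 0: p0@(1,3) p1@(1,0) p2@(2,2) p3@(2,0) -> at (0,3): 0 [-], cum=0
Step 1: p0@(0,3) p1@(0,0) p2@(1,2) p3@(1,0) -> at (0,3): 1 [p0], cum=1
Step 2: p0@ESC p1@(0,1) p2@ESC p3@(0,0) -> at (0,3): 0 [-], cum=1
Step 3: p0@ESC p1@ESC p2@ESC p3@(0,1) -> at (0,3): 0 [-], cum=1
Step 4: p0@ESC p1@ESC p2@ESC p3@ESC -> at (0,3): 0 [-], cum=1
Total visits = 1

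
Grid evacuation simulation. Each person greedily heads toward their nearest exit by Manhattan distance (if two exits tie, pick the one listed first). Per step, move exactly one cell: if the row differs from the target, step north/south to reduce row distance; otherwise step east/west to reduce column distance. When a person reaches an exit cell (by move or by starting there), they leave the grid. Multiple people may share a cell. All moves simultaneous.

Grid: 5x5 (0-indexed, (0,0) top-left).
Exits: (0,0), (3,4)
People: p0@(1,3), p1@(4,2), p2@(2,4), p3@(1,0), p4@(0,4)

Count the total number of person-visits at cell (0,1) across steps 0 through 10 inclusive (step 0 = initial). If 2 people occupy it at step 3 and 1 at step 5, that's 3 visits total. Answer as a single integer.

Step 0: p0@(1,3) p1@(4,2) p2@(2,4) p3@(1,0) p4@(0,4) -> at (0,1): 0 [-], cum=0
Step 1: p0@(2,3) p1@(3,2) p2@ESC p3@ESC p4@(1,4) -> at (0,1): 0 [-], cum=0
Step 2: p0@(3,3) p1@(3,3) p2@ESC p3@ESC p4@(2,4) -> at (0,1): 0 [-], cum=0
Step 3: p0@ESC p1@ESC p2@ESC p3@ESC p4@ESC -> at (0,1): 0 [-], cum=0
Total visits = 0

Answer: 0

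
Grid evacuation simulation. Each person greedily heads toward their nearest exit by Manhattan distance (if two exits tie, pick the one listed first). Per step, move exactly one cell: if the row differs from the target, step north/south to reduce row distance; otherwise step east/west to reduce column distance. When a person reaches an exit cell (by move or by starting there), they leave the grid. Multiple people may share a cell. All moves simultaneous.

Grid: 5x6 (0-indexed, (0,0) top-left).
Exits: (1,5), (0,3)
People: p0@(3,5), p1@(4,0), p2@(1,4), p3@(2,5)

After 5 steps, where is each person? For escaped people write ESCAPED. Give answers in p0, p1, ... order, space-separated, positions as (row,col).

Step 1: p0:(3,5)->(2,5) | p1:(4,0)->(3,0) | p2:(1,4)->(1,5)->EXIT | p3:(2,5)->(1,5)->EXIT
Step 2: p0:(2,5)->(1,5)->EXIT | p1:(3,0)->(2,0) | p2:escaped | p3:escaped
Step 3: p0:escaped | p1:(2,0)->(1,0) | p2:escaped | p3:escaped
Step 4: p0:escaped | p1:(1,0)->(0,0) | p2:escaped | p3:escaped
Step 5: p0:escaped | p1:(0,0)->(0,1) | p2:escaped | p3:escaped

ESCAPED (0,1) ESCAPED ESCAPED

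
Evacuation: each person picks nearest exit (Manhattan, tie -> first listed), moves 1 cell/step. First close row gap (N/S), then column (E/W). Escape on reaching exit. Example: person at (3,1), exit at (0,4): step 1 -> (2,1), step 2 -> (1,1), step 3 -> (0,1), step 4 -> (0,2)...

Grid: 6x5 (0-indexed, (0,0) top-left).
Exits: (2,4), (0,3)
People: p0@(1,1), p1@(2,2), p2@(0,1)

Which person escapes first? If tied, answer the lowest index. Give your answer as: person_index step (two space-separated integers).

Step 1: p0:(1,1)->(0,1) | p1:(2,2)->(2,3) | p2:(0,1)->(0,2)
Step 2: p0:(0,1)->(0,2) | p1:(2,3)->(2,4)->EXIT | p2:(0,2)->(0,3)->EXIT
Step 3: p0:(0,2)->(0,3)->EXIT | p1:escaped | p2:escaped
Exit steps: [3, 2, 2]
First to escape: p1 at step 2

Answer: 1 2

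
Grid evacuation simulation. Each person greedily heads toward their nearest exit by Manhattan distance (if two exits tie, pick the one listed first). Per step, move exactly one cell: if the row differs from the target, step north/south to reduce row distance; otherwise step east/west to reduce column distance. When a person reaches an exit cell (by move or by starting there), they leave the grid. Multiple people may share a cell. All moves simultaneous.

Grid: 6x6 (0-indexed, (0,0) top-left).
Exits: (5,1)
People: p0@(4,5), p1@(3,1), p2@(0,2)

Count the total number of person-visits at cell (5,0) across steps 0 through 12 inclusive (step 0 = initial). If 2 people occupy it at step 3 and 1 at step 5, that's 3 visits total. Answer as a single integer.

Answer: 0

Derivation:
Step 0: p0@(4,5) p1@(3,1) p2@(0,2) -> at (5,0): 0 [-], cum=0
Step 1: p0@(5,5) p1@(4,1) p2@(1,2) -> at (5,0): 0 [-], cum=0
Step 2: p0@(5,4) p1@ESC p2@(2,2) -> at (5,0): 0 [-], cum=0
Step 3: p0@(5,3) p1@ESC p2@(3,2) -> at (5,0): 0 [-], cum=0
Step 4: p0@(5,2) p1@ESC p2@(4,2) -> at (5,0): 0 [-], cum=0
Step 5: p0@ESC p1@ESC p2@(5,2) -> at (5,0): 0 [-], cum=0
Step 6: p0@ESC p1@ESC p2@ESC -> at (5,0): 0 [-], cum=0
Total visits = 0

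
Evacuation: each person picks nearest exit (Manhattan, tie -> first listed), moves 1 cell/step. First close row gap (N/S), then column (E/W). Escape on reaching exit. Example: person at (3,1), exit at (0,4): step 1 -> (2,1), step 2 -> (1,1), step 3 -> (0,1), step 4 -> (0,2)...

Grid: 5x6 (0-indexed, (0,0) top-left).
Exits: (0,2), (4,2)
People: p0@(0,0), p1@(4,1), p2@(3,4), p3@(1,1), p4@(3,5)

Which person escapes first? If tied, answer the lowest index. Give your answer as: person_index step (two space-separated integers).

Answer: 1 1

Derivation:
Step 1: p0:(0,0)->(0,1) | p1:(4,1)->(4,2)->EXIT | p2:(3,4)->(4,4) | p3:(1,1)->(0,1) | p4:(3,5)->(4,5)
Step 2: p0:(0,1)->(0,2)->EXIT | p1:escaped | p2:(4,4)->(4,3) | p3:(0,1)->(0,2)->EXIT | p4:(4,5)->(4,4)
Step 3: p0:escaped | p1:escaped | p2:(4,3)->(4,2)->EXIT | p3:escaped | p4:(4,4)->(4,3)
Step 4: p0:escaped | p1:escaped | p2:escaped | p3:escaped | p4:(4,3)->(4,2)->EXIT
Exit steps: [2, 1, 3, 2, 4]
First to escape: p1 at step 1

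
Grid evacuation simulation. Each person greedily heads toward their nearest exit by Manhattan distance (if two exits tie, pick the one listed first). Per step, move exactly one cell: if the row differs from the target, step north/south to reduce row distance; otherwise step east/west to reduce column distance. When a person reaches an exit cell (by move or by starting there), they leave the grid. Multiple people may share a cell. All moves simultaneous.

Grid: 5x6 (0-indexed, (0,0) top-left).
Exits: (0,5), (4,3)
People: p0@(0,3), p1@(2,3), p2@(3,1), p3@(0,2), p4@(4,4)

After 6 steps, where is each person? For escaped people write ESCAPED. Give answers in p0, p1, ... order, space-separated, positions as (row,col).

Step 1: p0:(0,3)->(0,4) | p1:(2,3)->(3,3) | p2:(3,1)->(4,1) | p3:(0,2)->(0,3) | p4:(4,4)->(4,3)->EXIT
Step 2: p0:(0,4)->(0,5)->EXIT | p1:(3,3)->(4,3)->EXIT | p2:(4,1)->(4,2) | p3:(0,3)->(0,4) | p4:escaped
Step 3: p0:escaped | p1:escaped | p2:(4,2)->(4,3)->EXIT | p3:(0,4)->(0,5)->EXIT | p4:escaped

ESCAPED ESCAPED ESCAPED ESCAPED ESCAPED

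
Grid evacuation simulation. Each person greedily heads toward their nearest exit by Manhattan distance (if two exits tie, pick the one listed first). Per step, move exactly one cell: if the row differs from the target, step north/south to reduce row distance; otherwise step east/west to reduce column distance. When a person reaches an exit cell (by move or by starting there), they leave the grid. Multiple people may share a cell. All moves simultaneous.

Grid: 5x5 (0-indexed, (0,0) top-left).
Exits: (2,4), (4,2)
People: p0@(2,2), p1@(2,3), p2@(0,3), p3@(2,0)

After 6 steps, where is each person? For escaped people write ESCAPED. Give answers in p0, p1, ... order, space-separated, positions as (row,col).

Step 1: p0:(2,2)->(2,3) | p1:(2,3)->(2,4)->EXIT | p2:(0,3)->(1,3) | p3:(2,0)->(2,1)
Step 2: p0:(2,3)->(2,4)->EXIT | p1:escaped | p2:(1,3)->(2,3) | p3:(2,1)->(2,2)
Step 3: p0:escaped | p1:escaped | p2:(2,3)->(2,4)->EXIT | p3:(2,2)->(2,3)
Step 4: p0:escaped | p1:escaped | p2:escaped | p3:(2,3)->(2,4)->EXIT

ESCAPED ESCAPED ESCAPED ESCAPED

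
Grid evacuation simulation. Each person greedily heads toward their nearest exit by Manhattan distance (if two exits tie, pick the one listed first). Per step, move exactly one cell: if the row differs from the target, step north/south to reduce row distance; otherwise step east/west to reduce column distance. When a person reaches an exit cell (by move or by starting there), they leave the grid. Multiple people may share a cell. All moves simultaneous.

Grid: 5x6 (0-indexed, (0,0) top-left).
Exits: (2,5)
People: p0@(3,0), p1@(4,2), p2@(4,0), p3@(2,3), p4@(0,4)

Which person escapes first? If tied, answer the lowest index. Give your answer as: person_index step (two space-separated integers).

Answer: 3 2

Derivation:
Step 1: p0:(3,0)->(2,0) | p1:(4,2)->(3,2) | p2:(4,0)->(3,0) | p3:(2,3)->(2,4) | p4:(0,4)->(1,4)
Step 2: p0:(2,0)->(2,1) | p1:(3,2)->(2,2) | p2:(3,0)->(2,0) | p3:(2,4)->(2,5)->EXIT | p4:(1,4)->(2,4)
Step 3: p0:(2,1)->(2,2) | p1:(2,2)->(2,3) | p2:(2,0)->(2,1) | p3:escaped | p4:(2,4)->(2,5)->EXIT
Step 4: p0:(2,2)->(2,3) | p1:(2,3)->(2,4) | p2:(2,1)->(2,2) | p3:escaped | p4:escaped
Step 5: p0:(2,3)->(2,4) | p1:(2,4)->(2,5)->EXIT | p2:(2,2)->(2,3) | p3:escaped | p4:escaped
Step 6: p0:(2,4)->(2,5)->EXIT | p1:escaped | p2:(2,3)->(2,4) | p3:escaped | p4:escaped
Step 7: p0:escaped | p1:escaped | p2:(2,4)->(2,5)->EXIT | p3:escaped | p4:escaped
Exit steps: [6, 5, 7, 2, 3]
First to escape: p3 at step 2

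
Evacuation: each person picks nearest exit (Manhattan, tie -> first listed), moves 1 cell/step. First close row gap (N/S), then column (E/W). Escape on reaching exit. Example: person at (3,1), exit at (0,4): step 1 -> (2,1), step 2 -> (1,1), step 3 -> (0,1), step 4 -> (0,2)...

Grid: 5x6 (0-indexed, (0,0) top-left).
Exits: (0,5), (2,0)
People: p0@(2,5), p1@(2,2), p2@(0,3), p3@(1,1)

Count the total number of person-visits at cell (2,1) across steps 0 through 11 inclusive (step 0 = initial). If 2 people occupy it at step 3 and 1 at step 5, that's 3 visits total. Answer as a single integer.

Step 0: p0@(2,5) p1@(2,2) p2@(0,3) p3@(1,1) -> at (2,1): 0 [-], cum=0
Step 1: p0@(1,5) p1@(2,1) p2@(0,4) p3@(2,1) -> at (2,1): 2 [p1,p3], cum=2
Step 2: p0@ESC p1@ESC p2@ESC p3@ESC -> at (2,1): 0 [-], cum=2
Total visits = 2

Answer: 2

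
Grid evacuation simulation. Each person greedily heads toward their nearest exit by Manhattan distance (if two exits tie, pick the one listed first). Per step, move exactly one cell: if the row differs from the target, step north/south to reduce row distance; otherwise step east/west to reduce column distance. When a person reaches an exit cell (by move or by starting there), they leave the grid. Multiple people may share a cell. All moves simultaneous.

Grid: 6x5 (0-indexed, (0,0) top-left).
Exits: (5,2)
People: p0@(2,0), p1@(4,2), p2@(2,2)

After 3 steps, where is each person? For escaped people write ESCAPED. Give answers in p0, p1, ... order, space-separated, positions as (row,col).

Step 1: p0:(2,0)->(3,0) | p1:(4,2)->(5,2)->EXIT | p2:(2,2)->(3,2)
Step 2: p0:(3,0)->(4,0) | p1:escaped | p2:(3,2)->(4,2)
Step 3: p0:(4,0)->(5,0) | p1:escaped | p2:(4,2)->(5,2)->EXIT

(5,0) ESCAPED ESCAPED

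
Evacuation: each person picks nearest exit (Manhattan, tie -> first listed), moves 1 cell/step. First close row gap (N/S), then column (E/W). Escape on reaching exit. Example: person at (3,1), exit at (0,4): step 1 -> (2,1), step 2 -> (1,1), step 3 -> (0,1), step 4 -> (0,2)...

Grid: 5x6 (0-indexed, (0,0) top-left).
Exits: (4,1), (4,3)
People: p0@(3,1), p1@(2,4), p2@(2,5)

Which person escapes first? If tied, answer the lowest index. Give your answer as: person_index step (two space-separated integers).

Answer: 0 1

Derivation:
Step 1: p0:(3,1)->(4,1)->EXIT | p1:(2,4)->(3,4) | p2:(2,5)->(3,5)
Step 2: p0:escaped | p1:(3,4)->(4,4) | p2:(3,5)->(4,5)
Step 3: p0:escaped | p1:(4,4)->(4,3)->EXIT | p2:(4,5)->(4,4)
Step 4: p0:escaped | p1:escaped | p2:(4,4)->(4,3)->EXIT
Exit steps: [1, 3, 4]
First to escape: p0 at step 1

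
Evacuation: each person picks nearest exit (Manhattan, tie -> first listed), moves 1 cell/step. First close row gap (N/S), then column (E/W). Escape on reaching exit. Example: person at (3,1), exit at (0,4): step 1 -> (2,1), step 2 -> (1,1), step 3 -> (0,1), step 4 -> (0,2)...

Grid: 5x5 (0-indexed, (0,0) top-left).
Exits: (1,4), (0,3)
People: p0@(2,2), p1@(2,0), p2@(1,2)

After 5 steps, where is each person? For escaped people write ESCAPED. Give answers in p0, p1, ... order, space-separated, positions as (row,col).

Step 1: p0:(2,2)->(1,2) | p1:(2,0)->(1,0) | p2:(1,2)->(1,3)
Step 2: p0:(1,2)->(1,3) | p1:(1,0)->(1,1) | p2:(1,3)->(1,4)->EXIT
Step 3: p0:(1,3)->(1,4)->EXIT | p1:(1,1)->(1,2) | p2:escaped
Step 4: p0:escaped | p1:(1,2)->(1,3) | p2:escaped
Step 5: p0:escaped | p1:(1,3)->(1,4)->EXIT | p2:escaped

ESCAPED ESCAPED ESCAPED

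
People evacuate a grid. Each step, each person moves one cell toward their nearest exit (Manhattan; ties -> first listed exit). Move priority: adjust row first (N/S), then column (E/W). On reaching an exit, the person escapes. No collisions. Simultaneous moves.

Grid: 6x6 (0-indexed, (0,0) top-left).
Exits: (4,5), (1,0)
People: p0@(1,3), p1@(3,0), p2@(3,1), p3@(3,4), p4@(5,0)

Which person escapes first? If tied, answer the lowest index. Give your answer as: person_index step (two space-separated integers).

Step 1: p0:(1,3)->(1,2) | p1:(3,0)->(2,0) | p2:(3,1)->(2,1) | p3:(3,4)->(4,4) | p4:(5,0)->(4,0)
Step 2: p0:(1,2)->(1,1) | p1:(2,0)->(1,0)->EXIT | p2:(2,1)->(1,1) | p3:(4,4)->(4,5)->EXIT | p4:(4,0)->(3,0)
Step 3: p0:(1,1)->(1,0)->EXIT | p1:escaped | p2:(1,1)->(1,0)->EXIT | p3:escaped | p4:(3,0)->(2,0)
Step 4: p0:escaped | p1:escaped | p2:escaped | p3:escaped | p4:(2,0)->(1,0)->EXIT
Exit steps: [3, 2, 3, 2, 4]
First to escape: p1 at step 2

Answer: 1 2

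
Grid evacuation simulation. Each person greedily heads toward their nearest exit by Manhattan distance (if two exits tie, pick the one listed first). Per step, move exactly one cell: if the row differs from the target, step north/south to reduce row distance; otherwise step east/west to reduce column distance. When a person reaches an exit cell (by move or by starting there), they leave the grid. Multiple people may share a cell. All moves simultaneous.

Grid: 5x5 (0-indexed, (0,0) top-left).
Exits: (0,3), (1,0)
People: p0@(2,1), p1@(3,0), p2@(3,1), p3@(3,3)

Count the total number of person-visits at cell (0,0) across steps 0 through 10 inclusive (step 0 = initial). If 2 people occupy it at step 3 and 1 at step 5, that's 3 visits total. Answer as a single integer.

Answer: 0

Derivation:
Step 0: p0@(2,1) p1@(3,0) p2@(3,1) p3@(3,3) -> at (0,0): 0 [-], cum=0
Step 1: p0@(1,1) p1@(2,0) p2@(2,1) p3@(2,3) -> at (0,0): 0 [-], cum=0
Step 2: p0@ESC p1@ESC p2@(1,1) p3@(1,3) -> at (0,0): 0 [-], cum=0
Step 3: p0@ESC p1@ESC p2@ESC p3@ESC -> at (0,0): 0 [-], cum=0
Total visits = 0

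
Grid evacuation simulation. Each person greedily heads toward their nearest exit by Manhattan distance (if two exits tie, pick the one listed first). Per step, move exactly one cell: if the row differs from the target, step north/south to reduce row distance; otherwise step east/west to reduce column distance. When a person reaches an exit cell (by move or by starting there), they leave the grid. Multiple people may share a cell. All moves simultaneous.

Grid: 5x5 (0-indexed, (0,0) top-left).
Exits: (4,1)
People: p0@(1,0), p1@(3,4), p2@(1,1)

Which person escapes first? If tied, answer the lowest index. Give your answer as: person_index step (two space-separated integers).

Step 1: p0:(1,0)->(2,0) | p1:(3,4)->(4,4) | p2:(1,1)->(2,1)
Step 2: p0:(2,0)->(3,0) | p1:(4,4)->(4,3) | p2:(2,1)->(3,1)
Step 3: p0:(3,0)->(4,0) | p1:(4,3)->(4,2) | p2:(3,1)->(4,1)->EXIT
Step 4: p0:(4,0)->(4,1)->EXIT | p1:(4,2)->(4,1)->EXIT | p2:escaped
Exit steps: [4, 4, 3]
First to escape: p2 at step 3

Answer: 2 3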